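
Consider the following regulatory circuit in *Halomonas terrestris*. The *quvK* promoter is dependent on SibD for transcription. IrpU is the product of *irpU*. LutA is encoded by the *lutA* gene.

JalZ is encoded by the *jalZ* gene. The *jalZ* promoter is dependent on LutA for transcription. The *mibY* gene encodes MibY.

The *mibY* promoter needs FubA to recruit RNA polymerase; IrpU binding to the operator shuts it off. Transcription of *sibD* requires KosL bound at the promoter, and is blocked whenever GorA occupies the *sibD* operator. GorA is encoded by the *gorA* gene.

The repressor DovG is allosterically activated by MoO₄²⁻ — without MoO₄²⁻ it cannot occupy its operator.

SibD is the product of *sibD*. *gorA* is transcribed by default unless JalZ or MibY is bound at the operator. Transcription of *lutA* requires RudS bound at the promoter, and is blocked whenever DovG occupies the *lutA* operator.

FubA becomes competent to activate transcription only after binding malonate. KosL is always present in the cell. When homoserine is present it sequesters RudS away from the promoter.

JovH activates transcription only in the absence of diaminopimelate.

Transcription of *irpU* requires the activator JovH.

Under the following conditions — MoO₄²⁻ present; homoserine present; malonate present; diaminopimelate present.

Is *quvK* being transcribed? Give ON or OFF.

Homoserine is present, so RudS is inactive.
MoO₄²⁻ is present, so DovG is active.
With repressor DovG bound, *lutA* is not transcribed.
So LutA is not produced.
Required activator LutA is absent, so *jalZ* is not transcribed.
So JalZ is not produced.
Diaminopimelate is present, so JovH is inactive.
Required activator JovH is absent, so *irpU* is not transcribed.
So IrpU is not produced.
Malonate is present, so FubA is active.
No repressor is bound and FubA is active, so *mibY* is transcribed.
So MibY is produced and active.
With repressor MibY bound, *gorA* is not transcribed.
So GorA is not produced.
KosL is produced constitutively and is active.
No repressor is bound and KosL is active, so *sibD* is transcribed.
So SibD is produced and active.
No repressor is bound and SibD is active, so *quvK* is transcribed.

ON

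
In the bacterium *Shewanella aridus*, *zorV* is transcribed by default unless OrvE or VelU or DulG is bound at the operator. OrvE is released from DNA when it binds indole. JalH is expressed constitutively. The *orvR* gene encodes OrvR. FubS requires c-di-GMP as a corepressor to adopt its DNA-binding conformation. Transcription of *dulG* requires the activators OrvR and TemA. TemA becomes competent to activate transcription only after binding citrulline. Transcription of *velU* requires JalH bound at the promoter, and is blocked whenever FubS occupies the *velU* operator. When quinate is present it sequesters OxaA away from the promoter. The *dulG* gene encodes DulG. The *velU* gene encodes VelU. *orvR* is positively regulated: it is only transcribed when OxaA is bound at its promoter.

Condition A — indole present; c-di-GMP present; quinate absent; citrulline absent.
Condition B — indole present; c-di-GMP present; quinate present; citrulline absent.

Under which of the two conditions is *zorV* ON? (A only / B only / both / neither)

Condition A:
Indole is present, so OrvE is inactive.
JalH is produced constitutively and is active.
c-di-GMP is present, so FubS is active.
With repressor FubS bound, *velU* is not transcribed.
So VelU is not produced.
Quinate is absent, so OxaA is active.
No repressor is bound and OxaA is active, so *orvR* is transcribed.
So OrvR is produced and active.
Citrulline is absent, so TemA is inactive.
Required activator TemA is absent, so *dulG* is not transcribed.
So DulG is not produced.
With no repressor bound, *zorV* is transcribed.
→ *zorV* is ON in A.
Condition B:
Indole is present, so OrvE is inactive.
JalH is produced constitutively and is active.
c-di-GMP is present, so FubS is active.
With repressor FubS bound, *velU* is not transcribed.
So VelU is not produced.
Quinate is present, so OxaA is inactive.
Required activator OxaA is absent, so *orvR* is not transcribed.
So OrvR is not produced.
Citrulline is absent, so TemA is inactive.
Required activator OrvR is absent, so *dulG* is not transcribed.
So DulG is not produced.
With no repressor bound, *zorV* is transcribed.
→ *zorV* is ON in B.

both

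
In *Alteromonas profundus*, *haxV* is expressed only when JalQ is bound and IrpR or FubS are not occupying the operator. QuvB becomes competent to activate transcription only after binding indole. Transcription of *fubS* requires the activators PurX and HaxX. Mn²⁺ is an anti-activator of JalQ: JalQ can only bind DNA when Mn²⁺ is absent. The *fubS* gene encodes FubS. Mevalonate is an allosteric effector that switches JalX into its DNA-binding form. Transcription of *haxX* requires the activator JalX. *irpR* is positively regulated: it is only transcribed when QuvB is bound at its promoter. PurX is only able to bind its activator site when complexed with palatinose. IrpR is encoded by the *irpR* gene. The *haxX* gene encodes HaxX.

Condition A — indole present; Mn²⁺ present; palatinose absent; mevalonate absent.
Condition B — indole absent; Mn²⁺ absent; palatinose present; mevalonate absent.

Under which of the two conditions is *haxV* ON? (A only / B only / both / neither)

Condition A:
Indole is present, so QuvB is active.
No repressor is bound and QuvB is active, so *irpR* is transcribed.
So IrpR is produced and active.
Mn²⁺ is present, so JalQ is inactive.
Palatinose is absent, so PurX is inactive.
Mevalonate is absent, so JalX is inactive.
Required activator JalX is absent, so *haxX* is not transcribed.
So HaxX is not produced.
Required activator PurX is absent, so *fubS* is not transcribed.
So FubS is not produced.
With repressor IrpR bound, *haxV* is not transcribed.
→ *haxV* is OFF in A.
Condition B:
Indole is absent, so QuvB is inactive.
Required activator QuvB is absent, so *irpR* is not transcribed.
So IrpR is not produced.
Mn²⁺ is absent, so JalQ is active.
Palatinose is present, so PurX is active.
Mevalonate is absent, so JalX is inactive.
Required activator JalX is absent, so *haxX* is not transcribed.
So HaxX is not produced.
Required activator HaxX is absent, so *fubS* is not transcribed.
So FubS is not produced.
No repressor is bound and JalQ is active, so *haxV* is transcribed.
→ *haxV* is ON in B.

B only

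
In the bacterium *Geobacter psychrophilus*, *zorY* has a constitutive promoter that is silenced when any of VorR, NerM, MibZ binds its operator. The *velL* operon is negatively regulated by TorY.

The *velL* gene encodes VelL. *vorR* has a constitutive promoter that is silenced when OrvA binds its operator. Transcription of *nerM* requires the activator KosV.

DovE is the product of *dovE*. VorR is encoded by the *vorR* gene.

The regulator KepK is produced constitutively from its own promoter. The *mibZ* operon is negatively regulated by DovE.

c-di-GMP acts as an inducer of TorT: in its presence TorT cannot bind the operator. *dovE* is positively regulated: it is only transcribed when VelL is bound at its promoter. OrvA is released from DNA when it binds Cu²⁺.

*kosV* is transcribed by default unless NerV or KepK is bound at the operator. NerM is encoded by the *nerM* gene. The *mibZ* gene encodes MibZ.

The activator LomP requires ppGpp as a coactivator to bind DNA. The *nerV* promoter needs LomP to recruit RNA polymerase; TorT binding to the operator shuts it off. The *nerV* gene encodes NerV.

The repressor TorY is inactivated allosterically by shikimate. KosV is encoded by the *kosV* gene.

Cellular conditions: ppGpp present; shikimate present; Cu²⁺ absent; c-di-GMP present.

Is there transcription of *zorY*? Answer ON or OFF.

ON

Cu²⁺ is absent, so OrvA is active.
With repressor OrvA bound, *vorR* is not transcribed.
So VorR is not produced.
ppGpp is present, so LomP is active.
c-di-GMP is present, so TorT is inactive.
No repressor is bound and LomP is active, so *nerV* is transcribed.
So NerV is produced and active.
KepK is produced constitutively and is active.
With repressor NerV bound, *kosV* is not transcribed.
So KosV is not produced.
Required activator KosV is absent, so *nerM* is not transcribed.
So NerM is not produced.
Shikimate is present, so TorY is inactive.
With no repressor bound, *velL* is transcribed.
So VelL is produced and active.
No repressor is bound and VelL is active, so *dovE* is transcribed.
So DovE is produced and active.
With repressor DovE bound, *mibZ* is not transcribed.
So MibZ is not produced.
With no repressor bound, *zorY* is transcribed.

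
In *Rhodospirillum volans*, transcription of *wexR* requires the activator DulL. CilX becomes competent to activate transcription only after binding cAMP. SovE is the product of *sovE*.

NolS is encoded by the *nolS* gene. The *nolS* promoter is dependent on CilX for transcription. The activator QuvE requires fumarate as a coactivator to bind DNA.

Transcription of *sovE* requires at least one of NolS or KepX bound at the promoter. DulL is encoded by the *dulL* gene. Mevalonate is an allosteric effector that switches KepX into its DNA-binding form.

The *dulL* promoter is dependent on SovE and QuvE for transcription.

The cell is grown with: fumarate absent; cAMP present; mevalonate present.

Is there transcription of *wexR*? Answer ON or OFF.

cAMP is present, so CilX is active.
No repressor is bound and CilX is active, so *nolS* is transcribed.
So NolS is produced and active.
Mevalonate is present, so KepX is active.
Activator NolS is present, so *sovE* is transcribed.
So SovE is produced and active.
Fumarate is absent, so QuvE is inactive.
Required activator QuvE is absent, so *dulL* is not transcribed.
So DulL is not produced.
Required activator DulL is absent, so *wexR* is not transcribed.

OFF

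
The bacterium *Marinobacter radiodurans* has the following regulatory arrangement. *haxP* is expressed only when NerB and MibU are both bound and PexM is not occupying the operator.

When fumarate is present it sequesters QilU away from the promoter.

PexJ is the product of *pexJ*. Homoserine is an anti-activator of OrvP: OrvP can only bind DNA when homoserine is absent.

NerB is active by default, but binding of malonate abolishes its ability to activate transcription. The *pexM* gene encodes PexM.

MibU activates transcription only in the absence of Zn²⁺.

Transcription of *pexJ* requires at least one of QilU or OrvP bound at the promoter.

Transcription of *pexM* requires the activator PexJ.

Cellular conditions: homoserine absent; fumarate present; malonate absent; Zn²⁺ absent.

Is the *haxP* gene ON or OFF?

Malonate is absent, so NerB is active.
Zn²⁺ is absent, so MibU is active.
Fumarate is present, so QilU is inactive.
Homoserine is absent, so OrvP is active.
Activator OrvP is present, so *pexJ* is transcribed.
So PexJ is produced and active.
No repressor is bound and PexJ is active, so *pexM* is transcribed.
So PexM is produced and active.
With repressor PexM bound, *haxP* is not transcribed.

OFF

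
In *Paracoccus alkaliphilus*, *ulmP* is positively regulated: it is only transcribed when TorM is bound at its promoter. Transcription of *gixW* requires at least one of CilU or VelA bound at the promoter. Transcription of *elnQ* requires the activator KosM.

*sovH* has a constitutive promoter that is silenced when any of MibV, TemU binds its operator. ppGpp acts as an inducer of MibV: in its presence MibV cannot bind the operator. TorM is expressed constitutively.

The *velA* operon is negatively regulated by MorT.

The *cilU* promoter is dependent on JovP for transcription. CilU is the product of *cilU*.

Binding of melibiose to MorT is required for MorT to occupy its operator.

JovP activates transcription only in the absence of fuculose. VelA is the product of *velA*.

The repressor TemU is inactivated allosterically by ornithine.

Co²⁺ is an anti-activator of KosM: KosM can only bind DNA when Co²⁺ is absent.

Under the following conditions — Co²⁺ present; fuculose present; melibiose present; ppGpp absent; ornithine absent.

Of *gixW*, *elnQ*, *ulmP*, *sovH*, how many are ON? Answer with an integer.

Fuculose is present, so JovP is inactive.
Required activator JovP is absent, so *cilU* is not transcribed.
So CilU is not produced.
Melibiose is present, so MorT is active.
With repressor MorT bound, *velA* is not transcribed.
So VelA is not produced.
No activator is available at the *gixW* promoter, so *gixW* is not transcribed.
→ *gixW* is OFF.
Co²⁺ is present, so KosM is inactive.
Required activator KosM is absent, so *elnQ* is not transcribed.
→ *elnQ* is OFF.
TorM is produced constitutively and is active.
No repressor is bound and TorM is active, so *ulmP* is transcribed.
→ *ulmP* is ON.
ppGpp is absent, so MibV is active.
Ornithine is absent, so TemU is active.
With repressor MibV bound, *sovH* is not transcribed.
→ *sovH* is OFF.
1 of the 4 genes is transcribed.

1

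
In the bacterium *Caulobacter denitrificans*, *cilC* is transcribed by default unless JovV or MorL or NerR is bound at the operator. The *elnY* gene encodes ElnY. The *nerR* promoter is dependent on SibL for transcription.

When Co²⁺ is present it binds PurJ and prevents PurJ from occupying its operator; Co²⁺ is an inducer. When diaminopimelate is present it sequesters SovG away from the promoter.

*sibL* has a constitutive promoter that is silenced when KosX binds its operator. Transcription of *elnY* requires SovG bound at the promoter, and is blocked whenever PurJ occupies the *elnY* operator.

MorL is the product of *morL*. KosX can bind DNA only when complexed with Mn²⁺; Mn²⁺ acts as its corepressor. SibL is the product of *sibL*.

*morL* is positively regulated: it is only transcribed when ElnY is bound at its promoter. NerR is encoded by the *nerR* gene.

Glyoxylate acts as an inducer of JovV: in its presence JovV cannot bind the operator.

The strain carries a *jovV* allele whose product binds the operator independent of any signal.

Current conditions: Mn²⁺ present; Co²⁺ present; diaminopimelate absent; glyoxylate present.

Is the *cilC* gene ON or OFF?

OFF

JovV is constitutively active in this strain.
Diaminopimelate is absent, so SovG is active.
Co²⁺ is present, so PurJ is inactive.
No repressor is bound and SovG is active, so *elnY* is transcribed.
So ElnY is produced and active.
No repressor is bound and ElnY is active, so *morL* is transcribed.
So MorL is produced and active.
Mn²⁺ is present, so KosX is active.
With repressor KosX bound, *sibL* is not transcribed.
So SibL is not produced.
Required activator SibL is absent, so *nerR* is not transcribed.
So NerR is not produced.
With repressor JovV bound, *cilC* is not transcribed.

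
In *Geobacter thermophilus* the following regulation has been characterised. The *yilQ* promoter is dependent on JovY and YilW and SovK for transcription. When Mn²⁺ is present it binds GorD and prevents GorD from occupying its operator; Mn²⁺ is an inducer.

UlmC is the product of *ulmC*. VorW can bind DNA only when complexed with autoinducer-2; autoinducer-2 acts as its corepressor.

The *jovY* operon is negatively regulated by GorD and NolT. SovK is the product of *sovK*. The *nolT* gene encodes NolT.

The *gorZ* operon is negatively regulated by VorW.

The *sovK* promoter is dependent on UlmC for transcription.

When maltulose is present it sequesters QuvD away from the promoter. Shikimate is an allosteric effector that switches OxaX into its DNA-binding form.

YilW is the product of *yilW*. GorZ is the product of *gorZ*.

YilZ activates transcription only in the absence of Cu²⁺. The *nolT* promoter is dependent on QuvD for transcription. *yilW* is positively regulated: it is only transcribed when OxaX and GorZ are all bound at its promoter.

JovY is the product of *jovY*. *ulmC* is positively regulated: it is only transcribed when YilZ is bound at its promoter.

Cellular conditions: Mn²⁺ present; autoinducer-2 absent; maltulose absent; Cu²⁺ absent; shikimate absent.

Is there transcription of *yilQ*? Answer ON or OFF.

Mn²⁺ is present, so GorD is inactive.
Maltulose is absent, so QuvD is active.
No repressor is bound and QuvD is active, so *nolT* is transcribed.
So NolT is produced and active.
With repressor NolT bound, *jovY* is not transcribed.
So JovY is not produced.
Shikimate is absent, so OxaX is inactive.
Autoinducer-2 is absent, so VorW is inactive.
With no repressor bound, *gorZ* is transcribed.
So GorZ is produced and active.
Required activator OxaX is absent, so *yilW* is not transcribed.
So YilW is not produced.
Cu²⁺ is absent, so YilZ is active.
No repressor is bound and YilZ is active, so *ulmC* is transcribed.
So UlmC is produced and active.
No repressor is bound and UlmC is active, so *sovK* is transcribed.
So SovK is produced and active.
Required activator JovY is absent, so *yilQ* is not transcribed.

OFF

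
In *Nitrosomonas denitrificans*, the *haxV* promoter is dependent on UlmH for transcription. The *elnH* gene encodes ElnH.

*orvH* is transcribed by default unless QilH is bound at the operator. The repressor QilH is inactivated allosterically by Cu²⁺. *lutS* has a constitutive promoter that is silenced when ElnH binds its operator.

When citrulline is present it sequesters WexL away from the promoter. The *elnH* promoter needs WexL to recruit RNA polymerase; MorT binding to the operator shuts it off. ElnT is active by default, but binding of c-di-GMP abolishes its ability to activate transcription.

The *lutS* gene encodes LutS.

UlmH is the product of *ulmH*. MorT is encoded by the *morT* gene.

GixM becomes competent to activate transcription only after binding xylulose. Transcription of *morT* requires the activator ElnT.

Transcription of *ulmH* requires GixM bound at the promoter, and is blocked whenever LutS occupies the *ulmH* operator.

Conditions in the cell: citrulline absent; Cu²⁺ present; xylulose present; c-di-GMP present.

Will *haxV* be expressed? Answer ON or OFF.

ON

c-di-GMP is present, so ElnT is inactive.
Required activator ElnT is absent, so *morT* is not transcribed.
So MorT is not produced.
Citrulline is absent, so WexL is active.
No repressor is bound and WexL is active, so *elnH* is transcribed.
So ElnH is produced and active.
With repressor ElnH bound, *lutS* is not transcribed.
So LutS is not produced.
Xylulose is present, so GixM is active.
No repressor is bound and GixM is active, so *ulmH* is transcribed.
So UlmH is produced and active.
No repressor is bound and UlmH is active, so *haxV* is transcribed.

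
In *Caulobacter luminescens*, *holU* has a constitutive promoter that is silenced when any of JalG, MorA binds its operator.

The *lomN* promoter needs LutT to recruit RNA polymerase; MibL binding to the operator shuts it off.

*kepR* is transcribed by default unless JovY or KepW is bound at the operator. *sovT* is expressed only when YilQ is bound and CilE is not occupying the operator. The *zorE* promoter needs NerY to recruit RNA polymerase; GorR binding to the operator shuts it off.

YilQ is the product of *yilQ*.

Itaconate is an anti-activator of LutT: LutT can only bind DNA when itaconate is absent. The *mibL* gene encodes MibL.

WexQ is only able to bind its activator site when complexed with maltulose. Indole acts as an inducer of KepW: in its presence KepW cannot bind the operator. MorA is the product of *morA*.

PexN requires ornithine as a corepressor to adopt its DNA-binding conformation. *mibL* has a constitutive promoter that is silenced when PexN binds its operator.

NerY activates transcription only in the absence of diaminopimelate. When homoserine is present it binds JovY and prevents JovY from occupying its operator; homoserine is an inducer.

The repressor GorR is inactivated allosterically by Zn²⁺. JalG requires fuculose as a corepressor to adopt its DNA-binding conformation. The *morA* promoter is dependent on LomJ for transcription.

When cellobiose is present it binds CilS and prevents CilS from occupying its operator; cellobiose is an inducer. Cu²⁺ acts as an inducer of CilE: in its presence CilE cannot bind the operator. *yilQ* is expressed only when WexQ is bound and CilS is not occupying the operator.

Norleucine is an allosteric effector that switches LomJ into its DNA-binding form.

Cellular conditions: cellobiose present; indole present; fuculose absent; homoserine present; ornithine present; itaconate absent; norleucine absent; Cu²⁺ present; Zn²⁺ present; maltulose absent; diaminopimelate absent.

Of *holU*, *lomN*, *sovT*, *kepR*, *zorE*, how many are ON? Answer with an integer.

4

Fuculose is absent, so JalG is inactive.
Norleucine is absent, so LomJ is inactive.
Required activator LomJ is absent, so *morA* is not transcribed.
So MorA is not produced.
With no repressor bound, *holU* is transcribed.
→ *holU* is ON.
Ornithine is present, so PexN is active.
With repressor PexN bound, *mibL* is not transcribed.
So MibL is not produced.
Itaconate is absent, so LutT is active.
No repressor is bound and LutT is active, so *lomN* is transcribed.
→ *lomN* is ON.
Cu²⁺ is present, so CilE is inactive.
Cellobiose is present, so CilS is inactive.
Maltulose is absent, so WexQ is inactive.
Required activator WexQ is absent, so *yilQ* is not transcribed.
So YilQ is not produced.
Required activator YilQ is absent, so *sovT* is not transcribed.
→ *sovT* is OFF.
Homoserine is present, so JovY is inactive.
Indole is present, so KepW is inactive.
With no repressor bound, *kepR* is transcribed.
→ *kepR* is ON.
Diaminopimelate is absent, so NerY is active.
Zn²⁺ is present, so GorR is inactive.
No repressor is bound and NerY is active, so *zorE* is transcribed.
→ *zorE* is ON.
4 of the 5 genes are transcribed.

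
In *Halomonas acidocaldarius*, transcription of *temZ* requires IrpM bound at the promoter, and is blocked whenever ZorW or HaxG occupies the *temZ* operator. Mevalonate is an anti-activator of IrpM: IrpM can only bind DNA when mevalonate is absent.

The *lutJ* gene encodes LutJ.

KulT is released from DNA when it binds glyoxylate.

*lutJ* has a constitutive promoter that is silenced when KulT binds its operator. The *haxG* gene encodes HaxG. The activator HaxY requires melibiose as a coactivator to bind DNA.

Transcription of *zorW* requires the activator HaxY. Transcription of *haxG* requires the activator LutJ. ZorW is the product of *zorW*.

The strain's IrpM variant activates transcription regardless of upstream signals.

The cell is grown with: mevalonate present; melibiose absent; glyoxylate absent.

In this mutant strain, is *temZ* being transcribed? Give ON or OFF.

Melibiose is absent, so HaxY is inactive.
Required activator HaxY is absent, so *zorW* is not transcribed.
So ZorW is not produced.
Glyoxylate is absent, so KulT is active.
With repressor KulT bound, *lutJ* is not transcribed.
So LutJ is not produced.
Required activator LutJ is absent, so *haxG* is not transcribed.
So HaxG is not produced.
IrpM is constitutively active in this strain.
No repressor is bound and IrpM is active, so *temZ* is transcribed.

ON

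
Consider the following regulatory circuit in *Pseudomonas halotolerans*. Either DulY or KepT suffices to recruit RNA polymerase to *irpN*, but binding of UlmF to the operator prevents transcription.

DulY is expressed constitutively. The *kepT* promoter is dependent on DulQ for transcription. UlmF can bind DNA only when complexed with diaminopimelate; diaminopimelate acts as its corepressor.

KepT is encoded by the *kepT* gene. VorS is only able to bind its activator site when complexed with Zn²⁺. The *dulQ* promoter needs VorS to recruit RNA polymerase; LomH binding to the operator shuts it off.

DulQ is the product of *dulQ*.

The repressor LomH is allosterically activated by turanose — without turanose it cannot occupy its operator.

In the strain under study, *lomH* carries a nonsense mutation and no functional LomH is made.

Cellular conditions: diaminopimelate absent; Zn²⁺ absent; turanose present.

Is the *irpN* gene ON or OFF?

DulY is produced constitutively and is active.
LomH is non-functional in this strain, so it has no effect.
Zn²⁺ is absent, so VorS is inactive.
Required activator VorS is absent, so *dulQ* is not transcribed.
So DulQ is not produced.
Required activator DulQ is absent, so *kepT* is not transcribed.
So KepT is not produced.
Diaminopimelate is absent, so UlmF is inactive.
Activator DulY is present, so *irpN* is transcribed.

ON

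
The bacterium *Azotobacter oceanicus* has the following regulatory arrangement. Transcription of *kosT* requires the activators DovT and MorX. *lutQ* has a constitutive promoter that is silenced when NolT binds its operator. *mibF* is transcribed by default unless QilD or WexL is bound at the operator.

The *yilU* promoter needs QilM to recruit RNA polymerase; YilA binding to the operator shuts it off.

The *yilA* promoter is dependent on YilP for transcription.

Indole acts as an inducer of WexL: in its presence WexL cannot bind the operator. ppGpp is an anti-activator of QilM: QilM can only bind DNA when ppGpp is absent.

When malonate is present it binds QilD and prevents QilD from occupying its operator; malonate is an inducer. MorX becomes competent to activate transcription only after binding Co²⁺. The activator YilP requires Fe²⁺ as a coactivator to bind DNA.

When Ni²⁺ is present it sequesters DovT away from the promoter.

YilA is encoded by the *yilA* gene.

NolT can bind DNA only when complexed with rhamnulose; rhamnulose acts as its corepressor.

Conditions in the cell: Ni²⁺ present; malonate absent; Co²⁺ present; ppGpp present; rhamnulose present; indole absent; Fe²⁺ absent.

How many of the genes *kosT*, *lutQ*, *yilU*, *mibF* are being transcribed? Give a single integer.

0

Ni²⁺ is present, so DovT is inactive.
Co²⁺ is present, so MorX is active.
Required activator DovT is absent, so *kosT* is not transcribed.
→ *kosT* is OFF.
Rhamnulose is present, so NolT is active.
With repressor NolT bound, *lutQ* is not transcribed.
→ *lutQ* is OFF.
Fe²⁺ is absent, so YilP is inactive.
Required activator YilP is absent, so *yilA* is not transcribed.
So YilA is not produced.
ppGpp is present, so QilM is inactive.
Required activator QilM is absent, so *yilU* is not transcribed.
→ *yilU* is OFF.
Malonate is absent, so QilD is active.
Indole is absent, so WexL is active.
With repressor QilD bound, *mibF* is not transcribed.
→ *mibF* is OFF.
0 of the 4 genes are transcribed.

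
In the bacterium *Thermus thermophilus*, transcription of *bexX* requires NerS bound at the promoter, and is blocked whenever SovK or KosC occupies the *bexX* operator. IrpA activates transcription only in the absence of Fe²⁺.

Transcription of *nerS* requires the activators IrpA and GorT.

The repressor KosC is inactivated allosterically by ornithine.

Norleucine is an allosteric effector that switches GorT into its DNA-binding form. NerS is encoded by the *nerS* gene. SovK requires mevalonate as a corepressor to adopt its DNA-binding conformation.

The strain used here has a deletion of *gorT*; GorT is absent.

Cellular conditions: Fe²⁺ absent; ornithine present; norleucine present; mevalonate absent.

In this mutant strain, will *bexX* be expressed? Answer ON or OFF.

Mevalonate is absent, so SovK is inactive.
Ornithine is present, so KosC is inactive.
Fe²⁺ is absent, so IrpA is active.
GorT is non-functional in this strain, so it has no effect.
Required activator GorT is absent, so *nerS* is not transcribed.
So NerS is not produced.
Required activator NerS is absent, so *bexX* is not transcribed.

OFF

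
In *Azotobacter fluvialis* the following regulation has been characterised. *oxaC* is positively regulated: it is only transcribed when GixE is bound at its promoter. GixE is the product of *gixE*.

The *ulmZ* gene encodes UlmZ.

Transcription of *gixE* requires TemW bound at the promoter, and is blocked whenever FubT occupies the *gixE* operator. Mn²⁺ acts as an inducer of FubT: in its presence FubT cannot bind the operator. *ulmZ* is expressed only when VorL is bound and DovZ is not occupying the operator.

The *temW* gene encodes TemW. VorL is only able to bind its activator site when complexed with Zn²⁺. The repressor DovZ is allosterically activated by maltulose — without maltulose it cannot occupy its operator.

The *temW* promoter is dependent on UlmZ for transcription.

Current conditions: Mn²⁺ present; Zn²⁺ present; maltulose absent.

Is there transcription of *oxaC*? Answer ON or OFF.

Zn²⁺ is present, so VorL is active.
Maltulose is absent, so DovZ is inactive.
No repressor is bound and VorL is active, so *ulmZ* is transcribed.
So UlmZ is produced and active.
No repressor is bound and UlmZ is active, so *temW* is transcribed.
So TemW is produced and active.
Mn²⁺ is present, so FubT is inactive.
No repressor is bound and TemW is active, so *gixE* is transcribed.
So GixE is produced and active.
No repressor is bound and GixE is active, so *oxaC* is transcribed.

ON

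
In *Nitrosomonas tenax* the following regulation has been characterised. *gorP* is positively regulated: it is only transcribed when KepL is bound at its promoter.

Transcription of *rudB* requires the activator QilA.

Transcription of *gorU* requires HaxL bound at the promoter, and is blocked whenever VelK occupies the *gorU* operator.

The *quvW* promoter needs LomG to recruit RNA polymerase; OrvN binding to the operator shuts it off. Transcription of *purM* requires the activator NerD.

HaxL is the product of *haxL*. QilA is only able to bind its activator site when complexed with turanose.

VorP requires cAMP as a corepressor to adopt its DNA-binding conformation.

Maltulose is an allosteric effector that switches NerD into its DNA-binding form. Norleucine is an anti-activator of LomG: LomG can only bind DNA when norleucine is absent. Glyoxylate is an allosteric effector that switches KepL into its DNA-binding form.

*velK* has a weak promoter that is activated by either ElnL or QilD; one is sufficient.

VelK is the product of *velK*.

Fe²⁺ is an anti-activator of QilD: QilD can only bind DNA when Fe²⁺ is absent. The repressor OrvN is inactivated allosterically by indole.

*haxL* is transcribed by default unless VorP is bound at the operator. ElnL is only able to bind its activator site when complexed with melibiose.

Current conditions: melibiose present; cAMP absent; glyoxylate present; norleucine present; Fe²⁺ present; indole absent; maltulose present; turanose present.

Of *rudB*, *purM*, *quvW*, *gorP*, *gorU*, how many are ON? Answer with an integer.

3

Turanose is present, so QilA is active.
No repressor is bound and QilA is active, so *rudB* is transcribed.
→ *rudB* is ON.
Maltulose is present, so NerD is active.
No repressor is bound and NerD is active, so *purM* is transcribed.
→ *purM* is ON.
Indole is absent, so OrvN is active.
Norleucine is present, so LomG is inactive.
With repressor OrvN bound, *quvW* is not transcribed.
→ *quvW* is OFF.
Glyoxylate is present, so KepL is active.
No repressor is bound and KepL is active, so *gorP* is transcribed.
→ *gorP* is ON.
Melibiose is present, so ElnL is active.
Fe²⁺ is present, so QilD is inactive.
Activator ElnL is present, so *velK* is transcribed.
So VelK is produced and active.
cAMP is absent, so VorP is inactive.
With no repressor bound, *haxL* is transcribed.
So HaxL is produced and active.
With repressor VelK bound, *gorU* is not transcribed.
→ *gorU* is OFF.
3 of the 5 genes are transcribed.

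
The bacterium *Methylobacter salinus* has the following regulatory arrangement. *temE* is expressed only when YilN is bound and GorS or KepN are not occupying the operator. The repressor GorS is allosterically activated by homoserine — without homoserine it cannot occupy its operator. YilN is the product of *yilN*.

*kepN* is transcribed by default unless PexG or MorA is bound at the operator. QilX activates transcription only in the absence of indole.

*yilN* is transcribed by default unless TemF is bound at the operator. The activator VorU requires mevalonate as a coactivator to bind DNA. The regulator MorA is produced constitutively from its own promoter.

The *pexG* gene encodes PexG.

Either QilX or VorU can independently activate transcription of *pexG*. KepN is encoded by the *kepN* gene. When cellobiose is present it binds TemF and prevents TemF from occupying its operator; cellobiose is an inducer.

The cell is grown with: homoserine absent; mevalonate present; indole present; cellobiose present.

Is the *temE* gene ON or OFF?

ON

Homoserine is absent, so GorS is inactive.
Indole is present, so QilX is inactive.
Mevalonate is present, so VorU is active.
Activator VorU is present, so *pexG* is transcribed.
So PexG is produced and active.
MorA is produced constitutively and is active.
With repressor PexG bound, *kepN* is not transcribed.
So KepN is not produced.
Cellobiose is present, so TemF is inactive.
With no repressor bound, *yilN* is transcribed.
So YilN is produced and active.
No repressor is bound and YilN is active, so *temE* is transcribed.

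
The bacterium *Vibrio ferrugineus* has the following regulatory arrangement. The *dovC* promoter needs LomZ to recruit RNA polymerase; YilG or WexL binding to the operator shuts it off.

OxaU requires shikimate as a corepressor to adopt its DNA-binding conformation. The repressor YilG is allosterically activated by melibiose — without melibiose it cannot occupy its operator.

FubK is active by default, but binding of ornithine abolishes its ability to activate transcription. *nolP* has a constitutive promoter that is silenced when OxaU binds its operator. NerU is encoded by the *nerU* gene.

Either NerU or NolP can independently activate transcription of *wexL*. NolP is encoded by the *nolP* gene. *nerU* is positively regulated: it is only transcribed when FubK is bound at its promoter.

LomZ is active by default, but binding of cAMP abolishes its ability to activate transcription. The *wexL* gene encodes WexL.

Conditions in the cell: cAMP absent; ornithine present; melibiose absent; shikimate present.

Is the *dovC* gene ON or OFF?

ON

cAMP is absent, so LomZ is active.
Melibiose is absent, so YilG is inactive.
Ornithine is present, so FubK is inactive.
Required activator FubK is absent, so *nerU* is not transcribed.
So NerU is not produced.
Shikimate is present, so OxaU is active.
With repressor OxaU bound, *nolP* is not transcribed.
So NolP is not produced.
No activator is available at the *wexL* promoter, so *wexL* is not transcribed.
So WexL is not produced.
No repressor is bound and LomZ is active, so *dovC* is transcribed.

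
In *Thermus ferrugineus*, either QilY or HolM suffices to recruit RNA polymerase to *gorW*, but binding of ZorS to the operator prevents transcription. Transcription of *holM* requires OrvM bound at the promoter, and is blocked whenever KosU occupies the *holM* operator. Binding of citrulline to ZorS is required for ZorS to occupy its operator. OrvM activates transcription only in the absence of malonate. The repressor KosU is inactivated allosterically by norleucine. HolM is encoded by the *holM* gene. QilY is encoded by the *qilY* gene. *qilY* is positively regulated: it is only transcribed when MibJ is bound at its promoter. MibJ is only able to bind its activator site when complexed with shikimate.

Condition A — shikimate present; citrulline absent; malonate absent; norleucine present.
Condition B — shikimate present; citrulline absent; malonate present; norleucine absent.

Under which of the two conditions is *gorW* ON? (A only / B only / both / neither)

Condition A:
Shikimate is present, so MibJ is active.
No repressor is bound and MibJ is active, so *qilY* is transcribed.
So QilY is produced and active.
Citrulline is absent, so ZorS is inactive.
Malonate is absent, so OrvM is active.
Norleucine is present, so KosU is inactive.
No repressor is bound and OrvM is active, so *holM* is transcribed.
So HolM is produced and active.
Activator QilY is present, so *gorW* is transcribed.
→ *gorW* is ON in A.
Condition B:
Shikimate is present, so MibJ is active.
No repressor is bound and MibJ is active, so *qilY* is transcribed.
So QilY is produced and active.
Citrulline is absent, so ZorS is inactive.
Malonate is present, so OrvM is inactive.
Norleucine is absent, so KosU is active.
With repressor KosU bound, *holM* is not transcribed.
So HolM is not produced.
Activator QilY is present, so *gorW* is transcribed.
→ *gorW* is ON in B.

both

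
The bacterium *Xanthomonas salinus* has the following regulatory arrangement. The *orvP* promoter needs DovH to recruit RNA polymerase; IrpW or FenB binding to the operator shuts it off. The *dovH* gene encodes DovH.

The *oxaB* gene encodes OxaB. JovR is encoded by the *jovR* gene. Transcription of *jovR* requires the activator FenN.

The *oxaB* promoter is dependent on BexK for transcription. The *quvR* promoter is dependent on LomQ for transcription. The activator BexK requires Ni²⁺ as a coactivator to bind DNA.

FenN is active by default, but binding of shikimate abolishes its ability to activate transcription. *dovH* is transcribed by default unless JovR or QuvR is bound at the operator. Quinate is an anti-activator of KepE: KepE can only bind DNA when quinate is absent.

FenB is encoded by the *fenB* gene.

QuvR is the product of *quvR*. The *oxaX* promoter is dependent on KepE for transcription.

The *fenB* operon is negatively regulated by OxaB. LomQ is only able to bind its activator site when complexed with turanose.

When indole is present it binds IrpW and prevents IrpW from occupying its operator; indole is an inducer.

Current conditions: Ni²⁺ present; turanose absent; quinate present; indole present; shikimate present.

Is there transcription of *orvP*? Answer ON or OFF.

Indole is present, so IrpW is inactive.
Ni²⁺ is present, so BexK is active.
No repressor is bound and BexK is active, so *oxaB* is transcribed.
So OxaB is produced and active.
With repressor OxaB bound, *fenB* is not transcribed.
So FenB is not produced.
Shikimate is present, so FenN is inactive.
Required activator FenN is absent, so *jovR* is not transcribed.
So JovR is not produced.
Turanose is absent, so LomQ is inactive.
Required activator LomQ is absent, so *quvR* is not transcribed.
So QuvR is not produced.
With no repressor bound, *dovH* is transcribed.
So DovH is produced and active.
No repressor is bound and DovH is active, so *orvP* is transcribed.

ON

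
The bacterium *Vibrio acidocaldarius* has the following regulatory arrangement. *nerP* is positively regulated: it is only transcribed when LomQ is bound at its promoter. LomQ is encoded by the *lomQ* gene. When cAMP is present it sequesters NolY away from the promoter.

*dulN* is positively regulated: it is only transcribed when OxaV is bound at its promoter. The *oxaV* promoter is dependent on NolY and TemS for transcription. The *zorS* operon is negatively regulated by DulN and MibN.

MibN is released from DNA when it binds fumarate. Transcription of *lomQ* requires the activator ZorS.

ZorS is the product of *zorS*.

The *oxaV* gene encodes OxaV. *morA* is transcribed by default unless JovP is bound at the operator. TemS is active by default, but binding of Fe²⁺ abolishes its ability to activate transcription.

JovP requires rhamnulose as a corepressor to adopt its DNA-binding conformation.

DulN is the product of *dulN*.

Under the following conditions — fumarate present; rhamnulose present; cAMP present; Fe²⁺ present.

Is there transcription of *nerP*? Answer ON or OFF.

cAMP is present, so NolY is inactive.
Fe²⁺ is present, so TemS is inactive.
Required activator NolY is absent, so *oxaV* is not transcribed.
So OxaV is not produced.
Required activator OxaV is absent, so *dulN* is not transcribed.
So DulN is not produced.
Fumarate is present, so MibN is inactive.
With no repressor bound, *zorS* is transcribed.
So ZorS is produced and active.
No repressor is bound and ZorS is active, so *lomQ* is transcribed.
So LomQ is produced and active.
No repressor is bound and LomQ is active, so *nerP* is transcribed.

ON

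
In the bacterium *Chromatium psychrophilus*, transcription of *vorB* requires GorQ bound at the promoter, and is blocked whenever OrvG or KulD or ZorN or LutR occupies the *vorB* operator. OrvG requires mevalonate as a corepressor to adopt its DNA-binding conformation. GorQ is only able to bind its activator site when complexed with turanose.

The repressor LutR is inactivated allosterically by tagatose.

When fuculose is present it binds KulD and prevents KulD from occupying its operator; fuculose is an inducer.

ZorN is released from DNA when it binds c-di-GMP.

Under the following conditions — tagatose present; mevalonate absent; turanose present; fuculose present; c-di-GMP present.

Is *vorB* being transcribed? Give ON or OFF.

Mevalonate is absent, so OrvG is inactive.
Turanose is present, so GorQ is active.
Fuculose is present, so KulD is inactive.
c-di-GMP is present, so ZorN is inactive.
Tagatose is present, so LutR is inactive.
No repressor is bound and GorQ is active, so *vorB* is transcribed.

ON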